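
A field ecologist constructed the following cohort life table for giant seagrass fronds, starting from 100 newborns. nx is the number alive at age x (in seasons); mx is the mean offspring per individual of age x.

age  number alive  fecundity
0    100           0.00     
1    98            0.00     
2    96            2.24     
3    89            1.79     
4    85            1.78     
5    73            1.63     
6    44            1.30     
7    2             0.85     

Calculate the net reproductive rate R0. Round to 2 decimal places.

lx = nx/n0 = nx/100: 1, 0.98, 0.96, 0.89, 0.85, 0.73, 0.44, 0.02
lx·mx by age: 0, 0, 2.1504, 1.5931, 1.513, 1.1899, 0.572, 0.017
R0 = Σ lx·mx = 7.0354 → 7.04

7.04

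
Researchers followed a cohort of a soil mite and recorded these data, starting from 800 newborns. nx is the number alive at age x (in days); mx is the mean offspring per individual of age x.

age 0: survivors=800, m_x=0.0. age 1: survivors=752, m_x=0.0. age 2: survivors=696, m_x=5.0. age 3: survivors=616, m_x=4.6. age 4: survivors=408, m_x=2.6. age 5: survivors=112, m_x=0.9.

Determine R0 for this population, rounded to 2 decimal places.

lx = nx/n0 = nx/800: 1, 0.94, 0.87, 0.77, 0.51, 0.14
lx·mx by age: 0, 0, 4.35, 3.542, 1.326, 0.126
R0 = Σ lx·mx = 9.344 → 9.34

9.34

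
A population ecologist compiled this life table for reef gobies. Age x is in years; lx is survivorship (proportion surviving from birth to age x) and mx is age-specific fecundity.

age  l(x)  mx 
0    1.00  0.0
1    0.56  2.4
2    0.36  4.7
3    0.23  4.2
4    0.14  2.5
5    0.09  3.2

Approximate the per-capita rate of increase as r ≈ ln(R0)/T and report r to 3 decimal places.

R0 = Σ lx·mx = 0 + 1.344 + 1.692 + 0.966 + 0.35 + 0.288 = 4.64
Σ x·lx·mx = 10.466; T = 10.466/4.64 = 2.2556…
r ≈ ln(R0)/T = ln(4.64)/2.2556… = 0.6804… → 0.680

0.680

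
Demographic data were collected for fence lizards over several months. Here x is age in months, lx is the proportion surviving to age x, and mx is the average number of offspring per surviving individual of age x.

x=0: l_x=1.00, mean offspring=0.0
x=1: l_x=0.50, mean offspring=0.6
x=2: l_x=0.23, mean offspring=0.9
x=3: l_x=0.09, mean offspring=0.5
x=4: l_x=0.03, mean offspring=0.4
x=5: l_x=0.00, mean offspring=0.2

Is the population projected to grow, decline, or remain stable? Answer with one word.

R0 = Σ lx·mx = 0 + 0.3 + 0.207 + 0.045 + 0.012 + 0 = 0.564
R0 < 1, so the population is declining.

declining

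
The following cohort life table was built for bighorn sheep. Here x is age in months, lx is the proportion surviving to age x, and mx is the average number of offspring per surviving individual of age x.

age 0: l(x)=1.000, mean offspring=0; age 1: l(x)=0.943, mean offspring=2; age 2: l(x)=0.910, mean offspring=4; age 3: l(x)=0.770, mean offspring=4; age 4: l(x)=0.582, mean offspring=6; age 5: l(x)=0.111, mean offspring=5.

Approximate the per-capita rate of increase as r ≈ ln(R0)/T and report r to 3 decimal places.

0.914

R0 = Σ lx·mx = 0 + 1.886 + 3.64 + 3.08 + 3.492 + 0.555 = 12.653
Σ x·lx·mx = 35.149; T = 35.149/12.653 = 2.77792…
r ≈ ln(R0)/T = ln(12.653)/2.77792… = 0.9136… → 0.914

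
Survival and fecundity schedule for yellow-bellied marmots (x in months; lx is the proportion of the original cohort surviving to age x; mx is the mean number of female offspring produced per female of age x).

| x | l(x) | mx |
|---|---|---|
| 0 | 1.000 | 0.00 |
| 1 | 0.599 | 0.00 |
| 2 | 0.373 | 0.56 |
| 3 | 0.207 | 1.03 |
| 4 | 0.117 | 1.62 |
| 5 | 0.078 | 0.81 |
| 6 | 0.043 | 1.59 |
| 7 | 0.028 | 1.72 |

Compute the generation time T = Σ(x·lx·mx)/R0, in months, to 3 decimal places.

3.638

lx·mx: 0, 0, 0.20888, 0.21321, 0.18954, 0.06318, 0.06837, 0.04816 → R0 = 0.79134
x·lx·mx: 0, 0, 0.41776, 0.63963, 0.75816, 0.3159, 0.41022, 0.33712 → Σ = 2.87879
T = 2.87879 / 0.79134 = 3.637867… → 3.638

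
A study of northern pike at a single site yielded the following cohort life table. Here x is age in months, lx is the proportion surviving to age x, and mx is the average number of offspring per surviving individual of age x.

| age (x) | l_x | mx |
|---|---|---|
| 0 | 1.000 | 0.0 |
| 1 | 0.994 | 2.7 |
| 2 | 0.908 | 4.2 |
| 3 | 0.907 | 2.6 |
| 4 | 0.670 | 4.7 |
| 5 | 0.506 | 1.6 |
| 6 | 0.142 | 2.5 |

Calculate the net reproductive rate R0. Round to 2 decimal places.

lx·mx by age: 0, 2.6838, 3.8136, 2.3582, 3.149, 0.8096, 0.355
R0 = Σ lx·mx = 13.1692 → 13.17

13.17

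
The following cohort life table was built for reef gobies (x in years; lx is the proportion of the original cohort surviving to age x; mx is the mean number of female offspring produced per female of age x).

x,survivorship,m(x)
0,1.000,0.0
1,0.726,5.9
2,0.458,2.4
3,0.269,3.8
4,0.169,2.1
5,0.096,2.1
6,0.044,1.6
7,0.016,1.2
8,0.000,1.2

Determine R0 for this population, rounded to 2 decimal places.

lx·mx by age: 0, 4.2834, 1.0992, 1.0222, 0.3549, 0.2016, 0.0704, 0.0192, 0
R0 = Σ lx·mx = 7.0509 → 7.05

7.05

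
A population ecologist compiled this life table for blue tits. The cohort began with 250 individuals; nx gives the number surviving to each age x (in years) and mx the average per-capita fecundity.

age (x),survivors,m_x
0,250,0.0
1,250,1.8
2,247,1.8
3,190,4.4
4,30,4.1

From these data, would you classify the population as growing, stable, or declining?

growing

lx = nx/n0 = nx/250: 1, 1, 0.988, 0.76, 0.12
R0 = Σ lx·mx = 0 + 1.8 + 1.7784 + 3.344 + 0.492 = 7.4144
R0 > 1, so the population is growing.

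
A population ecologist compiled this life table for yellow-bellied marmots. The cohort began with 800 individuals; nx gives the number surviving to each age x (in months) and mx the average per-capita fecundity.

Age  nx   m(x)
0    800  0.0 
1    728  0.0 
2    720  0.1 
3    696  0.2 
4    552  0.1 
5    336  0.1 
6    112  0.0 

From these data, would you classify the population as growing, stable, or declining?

lx = nx/n0 = nx/800: 1, 0.91, 0.9, 0.87, 0.69, 0.42, 0.14
R0 = Σ lx·mx = 0 + 0 + 0.09 + 0.174 + 0.069 + 0.042 + 0 = 0.375
R0 < 1, so the population is declining.

declining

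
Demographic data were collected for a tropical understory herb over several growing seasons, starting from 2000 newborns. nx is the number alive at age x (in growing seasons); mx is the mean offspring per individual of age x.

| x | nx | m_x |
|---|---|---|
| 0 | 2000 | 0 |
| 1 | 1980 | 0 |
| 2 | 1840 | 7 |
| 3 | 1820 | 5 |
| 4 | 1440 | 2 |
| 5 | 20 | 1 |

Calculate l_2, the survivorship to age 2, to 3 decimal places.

l_2 = n_2/n_0 = 1840/2000 = 0.92 → 0.920

0.920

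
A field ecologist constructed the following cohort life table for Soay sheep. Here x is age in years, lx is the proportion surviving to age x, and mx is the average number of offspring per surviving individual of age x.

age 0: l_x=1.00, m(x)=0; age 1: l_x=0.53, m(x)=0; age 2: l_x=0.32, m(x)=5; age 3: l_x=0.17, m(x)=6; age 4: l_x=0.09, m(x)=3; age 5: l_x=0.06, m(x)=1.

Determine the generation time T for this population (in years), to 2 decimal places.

lx·mx: 0, 0, 1.6, 1.02, 0.27, 0.06 → R0 = 2.95
x·lx·mx: 0, 0, 3.2, 3.06, 1.08, 0.3 → Σ = 7.64
T = 7.64 / 2.95 = 2.589831… → 2.59

2.59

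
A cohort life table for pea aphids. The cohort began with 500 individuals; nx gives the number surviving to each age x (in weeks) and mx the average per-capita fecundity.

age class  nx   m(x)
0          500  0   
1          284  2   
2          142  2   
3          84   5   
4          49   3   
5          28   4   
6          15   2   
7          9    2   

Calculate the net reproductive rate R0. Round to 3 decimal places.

3.158

lx = nx/n0 = nx/500: 1, 0.568, 0.284, 0.168, 0.098, 0.056, 0.03, 0.018
lx·mx by age: 0, 1.136, 0.568, 0.84, 0.294, 0.224, 0.06, 0.036
R0 = Σ lx·mx = 3.158 → 3.158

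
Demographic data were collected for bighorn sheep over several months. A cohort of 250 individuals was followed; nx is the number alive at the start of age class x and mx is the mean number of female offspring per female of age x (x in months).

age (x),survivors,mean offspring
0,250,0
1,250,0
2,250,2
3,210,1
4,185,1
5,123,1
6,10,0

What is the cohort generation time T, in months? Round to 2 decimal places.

lx = nx/n0 = nx/250: 1, 1, 1, 0.84, 0.74, 0.492, 0.04
lx·mx: 0, 0, 2, 0.84, 0.74, 0.492, 0 → R0 = 4.072
x·lx·mx: 0, 0, 4, 2.52, 2.96, 2.46, 0 → Σ = 11.94
T = 11.94 / 4.072 = 2.93222… → 2.93

2.93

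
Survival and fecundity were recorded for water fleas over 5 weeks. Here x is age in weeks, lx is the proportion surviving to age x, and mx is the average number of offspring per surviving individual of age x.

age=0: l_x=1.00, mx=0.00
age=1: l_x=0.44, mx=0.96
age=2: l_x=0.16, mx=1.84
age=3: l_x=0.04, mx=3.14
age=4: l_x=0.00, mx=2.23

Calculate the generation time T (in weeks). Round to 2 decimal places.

1.65

lx·mx: 0, 0.4224, 0.2944, 0.1256, 0 → R0 = 0.8424
x·lx·mx: 0, 0.4224, 0.5888, 0.3768, 0 → Σ = 1.388
T = 1.388 / 0.8424 = 1.647673… → 1.65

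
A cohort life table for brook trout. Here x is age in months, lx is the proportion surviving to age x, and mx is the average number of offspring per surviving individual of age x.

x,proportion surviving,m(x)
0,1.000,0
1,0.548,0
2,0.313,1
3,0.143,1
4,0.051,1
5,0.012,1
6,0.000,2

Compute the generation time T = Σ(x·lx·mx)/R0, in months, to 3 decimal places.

lx·mx: 0, 0, 0.313, 0.143, 0.051, 0.012, 0 → R0 = 0.519
x·lx·mx: 0, 0, 0.626, 0.429, 0.204, 0.06, 0 → Σ = 1.319
T = 1.319 / 0.519 = 2.541426… → 2.541

2.541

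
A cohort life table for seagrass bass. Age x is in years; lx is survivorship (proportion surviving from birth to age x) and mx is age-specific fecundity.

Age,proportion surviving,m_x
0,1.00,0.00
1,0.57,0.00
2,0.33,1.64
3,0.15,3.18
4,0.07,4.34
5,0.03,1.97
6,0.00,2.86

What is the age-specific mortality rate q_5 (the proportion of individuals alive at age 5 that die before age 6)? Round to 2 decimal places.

q_5 = (l_5 − l_6) / l_5 = (0.03 − 0) / 0.03
     = 0.03 / 0.03 = 1 → 1.00

1.00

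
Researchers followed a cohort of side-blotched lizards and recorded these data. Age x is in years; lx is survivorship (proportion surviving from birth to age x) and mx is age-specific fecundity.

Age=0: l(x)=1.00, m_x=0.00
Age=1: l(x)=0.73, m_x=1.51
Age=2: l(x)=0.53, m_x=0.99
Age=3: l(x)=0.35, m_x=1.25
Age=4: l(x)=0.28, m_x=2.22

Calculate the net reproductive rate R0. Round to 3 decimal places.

2.686

lx·mx by age: 0, 1.1023, 0.5247, 0.4375, 0.6216
R0 = Σ lx·mx = 2.6861 → 2.686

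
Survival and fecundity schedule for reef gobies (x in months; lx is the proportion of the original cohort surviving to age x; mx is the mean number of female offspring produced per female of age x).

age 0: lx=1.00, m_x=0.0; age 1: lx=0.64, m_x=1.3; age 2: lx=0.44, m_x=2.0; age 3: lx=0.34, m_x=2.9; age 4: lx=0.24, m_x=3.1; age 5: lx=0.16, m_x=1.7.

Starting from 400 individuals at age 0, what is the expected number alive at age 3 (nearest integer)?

136

Expected survivors = N0 · l_3 = 400 × 0.34 = 136 → 136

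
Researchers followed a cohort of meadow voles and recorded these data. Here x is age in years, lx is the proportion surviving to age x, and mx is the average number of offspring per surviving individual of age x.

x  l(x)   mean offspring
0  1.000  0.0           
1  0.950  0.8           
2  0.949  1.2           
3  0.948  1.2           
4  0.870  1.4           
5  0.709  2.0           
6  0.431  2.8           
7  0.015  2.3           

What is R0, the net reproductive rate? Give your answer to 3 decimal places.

lx·mx by age: 0, 0.76, 1.1388, 1.1376, 1.218, 1.418, 1.2068, 0.0345
R0 = Σ lx·mx = 6.9137 → 6.914

6.914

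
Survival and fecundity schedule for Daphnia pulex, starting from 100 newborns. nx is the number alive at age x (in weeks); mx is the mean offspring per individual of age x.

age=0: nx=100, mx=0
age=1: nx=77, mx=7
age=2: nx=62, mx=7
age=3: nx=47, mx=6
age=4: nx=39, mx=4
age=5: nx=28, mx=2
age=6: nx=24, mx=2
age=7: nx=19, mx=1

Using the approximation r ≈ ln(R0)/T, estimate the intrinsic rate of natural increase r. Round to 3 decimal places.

lx = nx/n0 = nx/100: 1, 0.77, 0.62, 0.47, 0.39, 0.28, 0.24, 0.19
R0 = Σ lx·mx = 0 + 5.39 + 4.34 + 2.82 + 1.56 + 0.56 + 0.48 + 0.19 = 15.34
Σ x·lx·mx = 35.78; T = 35.78/15.34 = 2.33246…
r ≈ ln(R0)/T = ln(15.34)/2.33246… = 1.17063… → 1.171

1.171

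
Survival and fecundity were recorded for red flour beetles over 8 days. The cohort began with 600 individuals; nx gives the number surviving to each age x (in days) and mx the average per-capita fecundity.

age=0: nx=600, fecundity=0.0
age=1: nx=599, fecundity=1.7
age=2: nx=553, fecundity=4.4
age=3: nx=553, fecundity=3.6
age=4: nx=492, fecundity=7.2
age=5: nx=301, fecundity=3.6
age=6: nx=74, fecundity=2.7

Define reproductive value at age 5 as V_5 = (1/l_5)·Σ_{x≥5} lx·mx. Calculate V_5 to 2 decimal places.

4.26

lx = nx/n0 = nx/600: 1, 0.99833…, 0.92167…, 0.92167…, 0.82, 0.50167…, 0.12333…
lx·mx for x ≥ 5: 1.806…, 0.333… → sum = 2.139…
V_5 = 2.139… / l_5 = 2.139… / 0.501667… = 4.263787… → 4.26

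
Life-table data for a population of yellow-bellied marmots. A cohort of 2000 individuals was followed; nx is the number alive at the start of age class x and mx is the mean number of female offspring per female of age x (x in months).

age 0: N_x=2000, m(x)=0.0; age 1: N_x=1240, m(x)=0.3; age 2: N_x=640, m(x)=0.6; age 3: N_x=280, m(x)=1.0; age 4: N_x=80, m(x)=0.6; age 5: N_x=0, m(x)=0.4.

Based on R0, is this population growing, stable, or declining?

lx = nx/n0 = nx/2000: 1, 0.62, 0.32, 0.14, 0.04, 0
R0 = Σ lx·mx = 0 + 0.186 + 0.192 + 0.14 + 0.024 + 0 = 0.542
R0 < 1, so the population is declining.

declining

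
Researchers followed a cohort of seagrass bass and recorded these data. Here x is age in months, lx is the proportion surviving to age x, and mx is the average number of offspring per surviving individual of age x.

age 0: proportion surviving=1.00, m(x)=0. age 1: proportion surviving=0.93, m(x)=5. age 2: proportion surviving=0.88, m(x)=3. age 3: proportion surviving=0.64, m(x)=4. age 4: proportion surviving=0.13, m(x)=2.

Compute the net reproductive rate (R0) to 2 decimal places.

10.11

lx·mx by age: 0, 4.65, 2.64, 2.56, 0.26
R0 = Σ lx·mx = 10.11 → 10.11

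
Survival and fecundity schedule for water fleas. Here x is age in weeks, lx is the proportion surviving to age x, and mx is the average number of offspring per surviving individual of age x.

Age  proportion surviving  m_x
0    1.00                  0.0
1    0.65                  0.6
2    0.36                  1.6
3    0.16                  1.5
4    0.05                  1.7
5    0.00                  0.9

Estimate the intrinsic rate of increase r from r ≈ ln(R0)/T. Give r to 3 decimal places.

0.127

R0 = Σ lx·mx = 0 + 0.39 + 0.576 + 0.24 + 0.085 + 0 = 1.291
Σ x·lx·mx = 2.602; T = 2.602/1.291 = 2.01549…
r ≈ ln(R0)/T = ln(1.291)/2.01549… = 0.12673… → 0.127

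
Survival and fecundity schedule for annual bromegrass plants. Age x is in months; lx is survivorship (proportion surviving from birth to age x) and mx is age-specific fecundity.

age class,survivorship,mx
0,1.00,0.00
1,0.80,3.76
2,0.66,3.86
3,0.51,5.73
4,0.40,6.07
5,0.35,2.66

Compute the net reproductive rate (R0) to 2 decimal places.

lx·mx by age: 0, 3.008, 2.5476, 2.9223, 2.428, 0.931
R0 = Σ lx·mx = 11.8369 → 11.84

11.84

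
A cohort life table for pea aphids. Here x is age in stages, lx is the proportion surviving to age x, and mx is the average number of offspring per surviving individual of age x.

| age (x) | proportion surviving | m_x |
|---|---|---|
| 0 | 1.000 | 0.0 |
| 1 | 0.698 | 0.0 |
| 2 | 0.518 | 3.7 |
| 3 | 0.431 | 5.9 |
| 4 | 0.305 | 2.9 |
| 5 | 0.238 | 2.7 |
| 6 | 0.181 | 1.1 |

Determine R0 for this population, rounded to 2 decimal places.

6.19

lx·mx by age: 0, 0, 1.9166, 2.5429, 0.8845, 0.6426, 0.1991
R0 = Σ lx·mx = 6.1857 → 6.19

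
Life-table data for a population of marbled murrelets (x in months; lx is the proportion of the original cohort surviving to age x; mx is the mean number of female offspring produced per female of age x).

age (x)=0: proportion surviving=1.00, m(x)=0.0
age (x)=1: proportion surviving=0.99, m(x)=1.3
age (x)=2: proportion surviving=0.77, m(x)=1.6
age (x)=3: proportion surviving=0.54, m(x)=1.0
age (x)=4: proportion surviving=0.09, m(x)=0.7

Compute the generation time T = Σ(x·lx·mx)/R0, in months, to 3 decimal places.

1.801

lx·mx: 0, 1.287, 1.232, 0.54, 0.063 → R0 = 3.122
x·lx·mx: 0, 1.287, 2.464, 1.62, 0.252 → Σ = 5.623
T = 5.623 / 3.122 = 1.801089… → 1.801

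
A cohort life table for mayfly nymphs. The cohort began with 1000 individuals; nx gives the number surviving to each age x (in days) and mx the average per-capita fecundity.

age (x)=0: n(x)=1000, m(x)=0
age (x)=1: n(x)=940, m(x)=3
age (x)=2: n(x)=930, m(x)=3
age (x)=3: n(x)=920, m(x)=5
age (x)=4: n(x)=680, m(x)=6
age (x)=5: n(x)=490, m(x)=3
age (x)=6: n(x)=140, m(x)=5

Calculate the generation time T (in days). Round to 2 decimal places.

lx = nx/n0 = nx/1000: 1, 0.94, 0.93, 0.92, 0.68, 0.49, 0.14
lx·mx: 0, 2.82, 2.79, 4.6, 4.08, 1.47, 0.7 → R0 = 16.46
x·lx·mx: 0, 2.82, 5.58, 13.8, 16.32, 7.35, 4.2 → Σ = 50.07
T = 50.07 / 16.46 = 3.04192… → 3.04

3.04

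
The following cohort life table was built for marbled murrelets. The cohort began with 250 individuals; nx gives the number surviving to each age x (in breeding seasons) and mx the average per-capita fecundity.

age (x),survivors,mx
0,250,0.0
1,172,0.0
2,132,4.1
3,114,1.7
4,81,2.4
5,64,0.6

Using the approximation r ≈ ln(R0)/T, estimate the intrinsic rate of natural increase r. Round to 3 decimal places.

lx = nx/n0 = nx/250: 1, 0.688, 0.528, 0.456, 0.324, 0.256
R0 = Σ lx·mx = 0 + 0 + 2.1648 + 0.7752 + 0.7776 + 0.1536 = 3.8712
Σ x·lx·mx = 10.5336; T = 10.5336/3.8712 = 2.72102…
r ≈ ln(R0)/T = ln(3.8712)/2.72102… = 0.49745… → 0.497

0.497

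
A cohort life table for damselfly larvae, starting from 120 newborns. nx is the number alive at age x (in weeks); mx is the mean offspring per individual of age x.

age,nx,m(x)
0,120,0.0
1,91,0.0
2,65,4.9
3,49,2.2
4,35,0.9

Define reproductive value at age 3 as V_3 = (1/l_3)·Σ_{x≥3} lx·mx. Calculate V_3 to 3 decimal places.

lx = nx/n0 = nx/120: 1, 0.75833…, 0.54167…, 0.40833…, 0.29167…
lx·mx for x ≥ 3: 0.898333…, 0.2625… → sum = 1.160833…
V_3 = 1.160833… / l_3 = 1.160833… / 0.408333… = 2.842857… → 2.843

2.843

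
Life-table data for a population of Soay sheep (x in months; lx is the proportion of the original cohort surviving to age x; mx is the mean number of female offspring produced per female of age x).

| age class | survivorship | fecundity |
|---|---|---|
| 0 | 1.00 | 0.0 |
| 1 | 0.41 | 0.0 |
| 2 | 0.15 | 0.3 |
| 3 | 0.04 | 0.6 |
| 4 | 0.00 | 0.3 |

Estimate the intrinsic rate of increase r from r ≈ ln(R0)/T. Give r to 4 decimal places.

-1.1388

R0 = Σ lx·mx = 0 + 0 + 0.045 + 0.024 + 0 = 0.069
Σ x·lx·mx = 0.162; T = 0.162/0.069 = 2.34783…
r ≈ ln(R0)/T = ln(0.069)/2.34783… = -1.138776… → -1.1388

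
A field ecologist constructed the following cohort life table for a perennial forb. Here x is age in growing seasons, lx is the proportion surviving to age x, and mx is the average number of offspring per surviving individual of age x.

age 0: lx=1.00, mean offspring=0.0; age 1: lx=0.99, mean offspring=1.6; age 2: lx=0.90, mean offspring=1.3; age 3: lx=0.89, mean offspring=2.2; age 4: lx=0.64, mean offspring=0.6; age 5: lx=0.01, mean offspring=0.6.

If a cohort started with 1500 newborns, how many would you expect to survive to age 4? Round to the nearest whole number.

Expected survivors = N0 · l_4 = 1500 × 0.64 = 960 → 960

960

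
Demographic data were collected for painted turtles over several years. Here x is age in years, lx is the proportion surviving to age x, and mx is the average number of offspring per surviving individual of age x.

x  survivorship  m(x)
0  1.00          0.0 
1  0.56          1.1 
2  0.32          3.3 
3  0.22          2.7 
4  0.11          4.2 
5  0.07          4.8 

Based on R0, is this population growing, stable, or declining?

R0 = Σ lx·mx = 0 + 0.616 + 1.056 + 0.594 + 0.462 + 0.336 = 3.064
R0 > 1, so the population is growing.

growing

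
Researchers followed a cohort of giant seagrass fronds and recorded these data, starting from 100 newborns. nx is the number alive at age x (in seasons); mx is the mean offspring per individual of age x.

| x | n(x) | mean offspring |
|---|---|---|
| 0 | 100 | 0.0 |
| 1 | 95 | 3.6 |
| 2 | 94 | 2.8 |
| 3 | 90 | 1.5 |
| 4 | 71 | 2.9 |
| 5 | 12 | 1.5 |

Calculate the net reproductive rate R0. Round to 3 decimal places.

9.641

lx = nx/n0 = nx/100: 1, 0.95, 0.94, 0.9, 0.71, 0.12
lx·mx by age: 0, 3.42, 2.632, 1.35, 2.059, 0.18
R0 = Σ lx·mx = 9.641 → 9.641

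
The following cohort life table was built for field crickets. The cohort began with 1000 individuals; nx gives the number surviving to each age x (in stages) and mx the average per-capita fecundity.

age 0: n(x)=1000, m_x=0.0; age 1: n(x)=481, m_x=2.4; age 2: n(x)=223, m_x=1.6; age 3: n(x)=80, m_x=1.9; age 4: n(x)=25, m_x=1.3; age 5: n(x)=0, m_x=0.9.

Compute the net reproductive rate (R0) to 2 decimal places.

lx = nx/n0 = nx/1000: 1, 0.481, 0.223, 0.08, 0.025, 0
lx·mx by age: 0, 1.1544, 0.3568, 0.152, 0.0325, 0
R0 = Σ lx·mx = 1.6957 → 1.70

1.70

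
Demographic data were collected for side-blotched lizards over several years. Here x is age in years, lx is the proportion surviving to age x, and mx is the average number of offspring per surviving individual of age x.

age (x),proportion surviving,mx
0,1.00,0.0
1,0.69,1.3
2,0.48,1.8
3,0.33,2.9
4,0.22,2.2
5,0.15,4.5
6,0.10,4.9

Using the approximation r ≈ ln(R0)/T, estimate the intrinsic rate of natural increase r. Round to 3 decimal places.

R0 = Σ lx·mx = 0 + 0.897 + 0.864 + 0.957 + 0.484 + 0.675 + 0.49 = 4.367
Σ x·lx·mx = 13.747; T = 13.747/4.367 = 3.14793…
r ≈ ln(R0)/T = ln(4.367)/3.14793… = 0.46827… → 0.468

0.468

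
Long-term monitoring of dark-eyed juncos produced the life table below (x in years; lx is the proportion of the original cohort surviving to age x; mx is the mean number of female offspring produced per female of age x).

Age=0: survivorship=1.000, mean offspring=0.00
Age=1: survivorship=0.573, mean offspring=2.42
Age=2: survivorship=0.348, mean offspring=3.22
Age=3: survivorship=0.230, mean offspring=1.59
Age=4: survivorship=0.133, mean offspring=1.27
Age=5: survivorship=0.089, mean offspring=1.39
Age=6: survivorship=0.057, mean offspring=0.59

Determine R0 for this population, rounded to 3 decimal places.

lx·mx by age: 0, 1.38666, 1.12056, 0.3657, 0.16891, 0.12371, 0.03363
R0 = Σ lx·mx = 3.19917 → 3.199

3.199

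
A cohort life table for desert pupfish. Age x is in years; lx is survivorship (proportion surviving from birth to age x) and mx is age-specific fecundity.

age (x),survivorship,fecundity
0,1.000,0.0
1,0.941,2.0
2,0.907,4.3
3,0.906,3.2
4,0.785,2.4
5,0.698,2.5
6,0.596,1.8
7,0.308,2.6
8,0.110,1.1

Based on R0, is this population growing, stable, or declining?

R0 = Σ lx·mx = 0 + 1.882 + 3.9001 + 2.8992 + 1.884 + 1.745 + 1.0728 + 0.8008 + 0.121 = 14.3049
R0 > 1, so the population is growing.

growing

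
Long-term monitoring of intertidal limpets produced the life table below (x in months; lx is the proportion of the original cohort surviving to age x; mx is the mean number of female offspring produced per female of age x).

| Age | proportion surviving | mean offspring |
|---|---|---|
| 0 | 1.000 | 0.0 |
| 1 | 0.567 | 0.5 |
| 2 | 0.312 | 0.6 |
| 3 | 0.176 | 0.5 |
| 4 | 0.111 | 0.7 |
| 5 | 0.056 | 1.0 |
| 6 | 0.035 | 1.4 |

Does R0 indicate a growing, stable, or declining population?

declining

R0 = Σ lx·mx = 0 + 0.2835 + 0.1872 + 0.088 + 0.0777 + 0.056 + 0.049 = 0.7414
R0 < 1, so the population is declining.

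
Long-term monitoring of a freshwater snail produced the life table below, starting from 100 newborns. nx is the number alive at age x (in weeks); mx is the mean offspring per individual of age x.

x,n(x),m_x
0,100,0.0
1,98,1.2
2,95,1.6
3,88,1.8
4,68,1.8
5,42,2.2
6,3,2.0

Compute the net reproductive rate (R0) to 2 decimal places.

6.49

lx = nx/n0 = nx/100: 1, 0.98, 0.95, 0.88, 0.68, 0.42, 0.03
lx·mx by age: 0, 1.176, 1.52, 1.584, 1.224, 0.924, 0.06
R0 = Σ lx·mx = 6.488 → 6.49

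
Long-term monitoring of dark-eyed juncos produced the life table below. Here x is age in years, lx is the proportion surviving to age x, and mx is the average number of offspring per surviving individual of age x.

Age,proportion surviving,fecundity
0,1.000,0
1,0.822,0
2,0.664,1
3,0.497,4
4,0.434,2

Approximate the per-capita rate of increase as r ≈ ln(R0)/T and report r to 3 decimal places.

R0 = Σ lx·mx = 0 + 0 + 0.664 + 1.988 + 0.868 = 3.52
Σ x·lx·mx = 10.764; T = 10.764/3.52 = 3.05795…
r ≈ ln(R0)/T = ln(3.52)/3.05795… = 0.41154… → 0.412

0.412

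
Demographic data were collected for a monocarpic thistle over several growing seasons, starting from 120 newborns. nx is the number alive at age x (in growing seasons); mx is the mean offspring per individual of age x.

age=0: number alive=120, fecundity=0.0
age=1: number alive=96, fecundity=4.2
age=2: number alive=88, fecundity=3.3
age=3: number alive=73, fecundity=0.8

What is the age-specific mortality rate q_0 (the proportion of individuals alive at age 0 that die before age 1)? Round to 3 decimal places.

lx = nx/n0 = nx/120: 1, 0.8, 0.73333…, 0.60833…
q_0 = (l_0 − l_1) / l_0 = (1 − 0.8) / 1
     = 0.2 / 1 = 0.2 → 0.200

0.200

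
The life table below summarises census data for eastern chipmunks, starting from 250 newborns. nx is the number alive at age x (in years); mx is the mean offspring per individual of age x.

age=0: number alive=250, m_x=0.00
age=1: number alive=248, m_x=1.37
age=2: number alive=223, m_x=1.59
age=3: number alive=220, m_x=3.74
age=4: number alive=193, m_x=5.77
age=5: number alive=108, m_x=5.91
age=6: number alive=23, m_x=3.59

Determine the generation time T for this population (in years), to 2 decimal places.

3.48

lx = nx/n0 = nx/250: 1, 0.992, 0.892, 0.88, 0.772, 0.432, 0.092
lx·mx: 0, 1.35904, 1.41828, 3.2912, 4.45444, 2.55312, 0.33028 → R0 = 13.40636
x·lx·mx: 0, 1.35904, 2.83656, 9.8736, 17.81776, 12.7656, 1.98168 → Σ = 46.63424
T = 46.63424 / 13.40636 = 3.478516… → 3.48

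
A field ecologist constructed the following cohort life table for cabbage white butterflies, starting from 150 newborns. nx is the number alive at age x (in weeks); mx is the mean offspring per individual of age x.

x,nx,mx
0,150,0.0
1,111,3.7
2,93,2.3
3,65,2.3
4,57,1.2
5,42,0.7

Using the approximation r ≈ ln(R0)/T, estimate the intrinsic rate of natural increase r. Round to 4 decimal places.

0.8987

lx = nx/n0 = nx/150: 1, 0.74, 0.62, 0.43333…, 0.38, 0.28
R0 = Σ lx·mx = 0 + 2.738 + 1.426 + 0.99667… + 0.456 + 0.196 = 5.812667…
Σ x·lx·mx = 11.384…; T = 11.384…/5.812667… = 1.95848…
r ≈ ln(R0)/T = ln(5.812667…)/1.95848… = 0.898676… → 0.8987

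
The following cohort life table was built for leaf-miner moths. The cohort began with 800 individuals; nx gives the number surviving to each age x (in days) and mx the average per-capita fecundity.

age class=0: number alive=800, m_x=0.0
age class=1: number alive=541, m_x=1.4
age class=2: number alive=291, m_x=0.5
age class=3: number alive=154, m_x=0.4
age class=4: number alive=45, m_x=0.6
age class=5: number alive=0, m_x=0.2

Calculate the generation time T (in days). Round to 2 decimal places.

lx = nx/n0 = nx/800: 1, 0.67625, 0.36375, 0.1925, 0.05625, 0
lx·mx: 0, 0.94675, 0.181875, 0.077, 0.03375, 0 → R0 = 1.239375
x·lx·mx: 0, 0.94675, 0.36375, 0.231, 0.135, 0 → Σ = 1.6765
T = 1.6765 / 1.239375 = 1.352698… → 1.35

1.35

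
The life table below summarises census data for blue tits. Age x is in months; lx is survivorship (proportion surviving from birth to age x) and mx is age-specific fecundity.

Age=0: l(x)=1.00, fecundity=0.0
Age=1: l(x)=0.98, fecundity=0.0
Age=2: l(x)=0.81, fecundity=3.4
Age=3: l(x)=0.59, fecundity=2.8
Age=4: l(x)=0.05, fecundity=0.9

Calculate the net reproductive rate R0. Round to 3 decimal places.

4.451

lx·mx by age: 0, 0, 2.754, 1.652, 0.045
R0 = Σ lx·mx = 4.451 → 4.451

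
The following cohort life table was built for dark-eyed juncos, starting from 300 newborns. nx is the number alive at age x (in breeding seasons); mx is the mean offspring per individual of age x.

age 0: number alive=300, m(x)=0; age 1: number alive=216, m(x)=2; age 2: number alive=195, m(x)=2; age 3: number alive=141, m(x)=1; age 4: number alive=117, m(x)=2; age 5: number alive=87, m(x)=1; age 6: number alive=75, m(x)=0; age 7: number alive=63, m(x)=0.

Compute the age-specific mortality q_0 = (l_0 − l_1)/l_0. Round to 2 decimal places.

lx = nx/n0 = nx/300: 1, 0.72, 0.65, 0.47, 0.39, 0.29, 0.25, 0.21
q_0 = (l_0 − l_1) / l_0 = (1 − 0.72) / 1
     = 0.28 / 1 = 0.28 → 0.28

0.28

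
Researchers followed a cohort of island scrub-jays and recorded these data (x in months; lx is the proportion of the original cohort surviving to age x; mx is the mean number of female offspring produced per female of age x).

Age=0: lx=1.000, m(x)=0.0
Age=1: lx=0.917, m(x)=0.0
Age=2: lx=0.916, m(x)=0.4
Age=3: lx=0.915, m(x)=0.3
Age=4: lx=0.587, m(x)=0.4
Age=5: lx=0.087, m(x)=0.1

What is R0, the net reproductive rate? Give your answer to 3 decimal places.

0.884

lx·mx by age: 0, 0, 0.3664, 0.2745, 0.2348, 0.0087
R0 = Σ lx·mx = 0.8844 → 0.884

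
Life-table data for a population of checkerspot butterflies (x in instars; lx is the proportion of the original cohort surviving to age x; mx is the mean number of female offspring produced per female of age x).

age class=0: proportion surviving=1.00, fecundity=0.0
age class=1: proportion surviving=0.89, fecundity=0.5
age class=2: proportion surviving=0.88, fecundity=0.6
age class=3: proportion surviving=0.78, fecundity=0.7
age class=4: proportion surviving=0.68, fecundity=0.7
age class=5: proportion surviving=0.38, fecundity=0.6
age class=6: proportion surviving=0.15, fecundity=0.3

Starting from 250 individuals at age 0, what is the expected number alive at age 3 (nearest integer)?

Expected survivors = N0 · l_3 = 250 × 0.78 = 195 → 195

195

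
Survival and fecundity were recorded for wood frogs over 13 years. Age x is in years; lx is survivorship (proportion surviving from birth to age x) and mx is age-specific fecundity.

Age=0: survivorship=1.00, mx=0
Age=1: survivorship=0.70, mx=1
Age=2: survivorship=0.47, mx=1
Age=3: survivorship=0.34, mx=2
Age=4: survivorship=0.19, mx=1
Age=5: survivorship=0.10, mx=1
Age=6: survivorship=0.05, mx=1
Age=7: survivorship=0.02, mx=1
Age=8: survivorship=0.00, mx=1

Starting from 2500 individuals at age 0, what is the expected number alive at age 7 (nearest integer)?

50

Expected survivors = N0 · l_7 = 2500 × 0.02 = 50 → 50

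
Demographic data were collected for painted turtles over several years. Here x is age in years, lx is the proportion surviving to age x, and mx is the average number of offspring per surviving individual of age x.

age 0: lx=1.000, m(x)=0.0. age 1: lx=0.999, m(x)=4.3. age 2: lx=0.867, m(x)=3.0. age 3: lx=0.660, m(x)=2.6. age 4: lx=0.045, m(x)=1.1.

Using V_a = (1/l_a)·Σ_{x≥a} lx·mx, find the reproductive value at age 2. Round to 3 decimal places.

lx·mx for x ≥ 2: 2.601, 1.716, 0.0495 → sum = 4.3665
V_2 = 4.3665 / l_2 = 4.3665 / 0.867 = 5.036332… → 5.036

5.036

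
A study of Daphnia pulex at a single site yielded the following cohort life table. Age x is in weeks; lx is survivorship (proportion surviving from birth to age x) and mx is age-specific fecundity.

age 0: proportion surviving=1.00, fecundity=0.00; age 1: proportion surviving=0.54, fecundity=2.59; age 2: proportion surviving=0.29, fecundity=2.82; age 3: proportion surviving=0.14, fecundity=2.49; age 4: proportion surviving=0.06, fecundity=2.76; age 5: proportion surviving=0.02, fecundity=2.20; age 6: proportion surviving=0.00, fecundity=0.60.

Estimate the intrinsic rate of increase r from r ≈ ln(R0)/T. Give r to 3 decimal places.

R0 = Σ lx·mx = 0 + 1.3986 + 0.8178 + 0.3486 + 0.1656 + 0.044 + 0 = 2.7746
Σ x·lx·mx = 4.9624; T = 4.9624/2.7746 = 1.78851…
r ≈ ln(R0)/T = ln(2.7746)/1.78851… = 0.57059… → 0.571

0.571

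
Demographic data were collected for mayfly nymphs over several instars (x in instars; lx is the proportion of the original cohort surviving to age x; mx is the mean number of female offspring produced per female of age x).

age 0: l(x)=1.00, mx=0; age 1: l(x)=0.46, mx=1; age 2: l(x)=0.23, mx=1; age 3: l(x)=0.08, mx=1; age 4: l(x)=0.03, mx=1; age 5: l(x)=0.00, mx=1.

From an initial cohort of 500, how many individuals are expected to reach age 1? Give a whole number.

230

Expected survivors = N0 · l_1 = 500 × 0.46 = 230 → 230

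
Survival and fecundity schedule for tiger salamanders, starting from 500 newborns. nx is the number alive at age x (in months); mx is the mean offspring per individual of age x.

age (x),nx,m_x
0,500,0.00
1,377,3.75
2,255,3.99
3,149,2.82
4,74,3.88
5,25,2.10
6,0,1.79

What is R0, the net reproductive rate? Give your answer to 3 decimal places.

lx = nx/n0 = nx/500: 1, 0.754, 0.51, 0.298, 0.148, 0.05, 0
lx·mx by age: 0, 2.8275, 2.0349, 0.84036, 0.57424, 0.105, 0
R0 = Σ lx·mx = 6.382 → 6.382

6.382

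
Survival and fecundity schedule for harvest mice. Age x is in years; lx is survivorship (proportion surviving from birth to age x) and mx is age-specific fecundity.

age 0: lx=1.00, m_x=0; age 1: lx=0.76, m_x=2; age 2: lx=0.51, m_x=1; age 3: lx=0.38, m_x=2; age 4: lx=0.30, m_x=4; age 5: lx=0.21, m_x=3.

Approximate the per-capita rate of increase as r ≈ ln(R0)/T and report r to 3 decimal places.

R0 = Σ lx·mx = 0 + 1.52 + 0.51 + 0.76 + 1.2 + 0.63 = 4.62
Σ x·lx·mx = 12.77; T = 12.77/4.62 = 2.76407…
r ≈ ln(R0)/T = ln(4.62)/2.76407… = 0.55367… → 0.554

0.554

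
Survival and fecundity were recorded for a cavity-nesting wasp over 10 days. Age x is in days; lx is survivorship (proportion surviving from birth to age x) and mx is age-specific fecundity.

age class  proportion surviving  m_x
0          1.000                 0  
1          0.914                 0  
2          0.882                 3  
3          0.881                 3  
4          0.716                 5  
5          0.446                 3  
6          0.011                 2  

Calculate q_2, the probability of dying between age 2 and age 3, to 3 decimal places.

q_2 = (l_2 − l_3) / l_2 = (0.882 − 0.881) / 0.882
     = 0.001 / 0.882 = 0.001134… → 0.001

0.001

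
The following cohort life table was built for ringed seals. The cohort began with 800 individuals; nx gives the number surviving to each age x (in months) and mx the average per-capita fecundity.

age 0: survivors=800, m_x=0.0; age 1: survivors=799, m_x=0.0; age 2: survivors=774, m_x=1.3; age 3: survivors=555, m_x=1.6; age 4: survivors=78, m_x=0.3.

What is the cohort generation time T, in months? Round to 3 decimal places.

lx = nx/n0 = nx/800: 1, 0.99875, 0.9675, 0.69375, 0.0975
lx·mx: 0, 0, 1.25775, 1.11, 0.02925 → R0 = 2.397
x·lx·mx: 0, 0, 2.5155, 3.33, 0.117 → Σ = 5.9625
T = 5.9625 / 2.397 = 2.487484… → 2.487

2.487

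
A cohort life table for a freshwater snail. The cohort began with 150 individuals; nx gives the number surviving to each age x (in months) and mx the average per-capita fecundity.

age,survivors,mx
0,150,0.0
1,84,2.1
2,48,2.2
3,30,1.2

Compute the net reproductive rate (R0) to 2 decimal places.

lx = nx/n0 = nx/150: 1, 0.56, 0.32, 0.2
lx·mx by age: 0, 1.176, 0.704, 0.24
R0 = Σ lx·mx = 2.12 → 2.12

2.12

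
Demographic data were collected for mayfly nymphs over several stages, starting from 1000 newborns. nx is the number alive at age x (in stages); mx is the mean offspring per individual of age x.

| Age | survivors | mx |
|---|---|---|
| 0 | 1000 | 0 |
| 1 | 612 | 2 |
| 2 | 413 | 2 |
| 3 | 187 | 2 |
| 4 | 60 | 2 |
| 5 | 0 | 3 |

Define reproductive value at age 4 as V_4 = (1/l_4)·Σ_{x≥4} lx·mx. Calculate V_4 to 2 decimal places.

2.00

lx = nx/n0 = nx/1000: 1, 0.612, 0.413, 0.187, 0.06, 0
lx·mx for x ≥ 4: 0.12, 0 → sum = 0.12
V_4 = 0.12 / l_4 = 0.12 / 0.06 = 2 → 2.00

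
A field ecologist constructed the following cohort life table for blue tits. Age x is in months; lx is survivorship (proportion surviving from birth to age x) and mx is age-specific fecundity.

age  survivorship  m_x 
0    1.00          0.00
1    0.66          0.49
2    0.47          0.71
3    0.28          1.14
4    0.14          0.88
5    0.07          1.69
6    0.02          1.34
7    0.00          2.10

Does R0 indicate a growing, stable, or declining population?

growing

R0 = Σ lx·mx = 0 + 0.3234 + 0.3337 + 0.3192 + 0.1232 + 0.1183 + 0.0268 + 0 = 1.2446
R0 > 1, so the population is growing.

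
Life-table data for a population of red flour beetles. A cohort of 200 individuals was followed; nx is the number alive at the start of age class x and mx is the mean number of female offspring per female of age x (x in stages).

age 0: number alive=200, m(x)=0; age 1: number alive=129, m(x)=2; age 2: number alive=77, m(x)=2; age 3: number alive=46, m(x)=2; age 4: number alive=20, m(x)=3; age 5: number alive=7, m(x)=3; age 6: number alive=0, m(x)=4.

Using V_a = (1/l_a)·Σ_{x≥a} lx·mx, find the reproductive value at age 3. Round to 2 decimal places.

lx = nx/n0 = nx/200: 1, 0.645, 0.385, 0.23, 0.1, 0.035, 0
lx·mx for x ≥ 3: 0.46, 0.3, 0.105, 0 → sum = 0.865
V_3 = 0.865 / l_3 = 0.865 / 0.23 = 3.76087… → 3.76

3.76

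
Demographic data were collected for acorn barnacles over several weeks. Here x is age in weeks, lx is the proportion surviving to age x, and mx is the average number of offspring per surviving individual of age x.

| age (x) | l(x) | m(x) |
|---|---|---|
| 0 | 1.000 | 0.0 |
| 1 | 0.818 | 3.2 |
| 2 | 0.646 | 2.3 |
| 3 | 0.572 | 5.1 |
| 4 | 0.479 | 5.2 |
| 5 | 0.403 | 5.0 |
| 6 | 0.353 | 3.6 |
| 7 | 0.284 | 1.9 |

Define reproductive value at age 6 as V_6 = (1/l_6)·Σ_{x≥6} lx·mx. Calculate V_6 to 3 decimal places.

5.129

lx·mx for x ≥ 6: 1.2708, 0.5396 → sum = 1.8104
V_6 = 1.8104 / l_6 = 1.8104 / 0.353 = 5.128612… → 5.129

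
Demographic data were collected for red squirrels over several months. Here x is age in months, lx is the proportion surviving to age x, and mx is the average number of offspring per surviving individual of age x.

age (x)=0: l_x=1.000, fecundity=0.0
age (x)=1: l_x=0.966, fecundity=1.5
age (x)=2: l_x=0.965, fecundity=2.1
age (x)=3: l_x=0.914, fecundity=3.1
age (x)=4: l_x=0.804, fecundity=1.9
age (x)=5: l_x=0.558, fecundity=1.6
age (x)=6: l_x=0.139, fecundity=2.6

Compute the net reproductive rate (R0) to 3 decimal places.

9.091

lx·mx by age: 0, 1.449, 2.0265, 2.8334, 1.5276, 0.8928, 0.3614
R0 = Σ lx·mx = 9.0907 → 9.091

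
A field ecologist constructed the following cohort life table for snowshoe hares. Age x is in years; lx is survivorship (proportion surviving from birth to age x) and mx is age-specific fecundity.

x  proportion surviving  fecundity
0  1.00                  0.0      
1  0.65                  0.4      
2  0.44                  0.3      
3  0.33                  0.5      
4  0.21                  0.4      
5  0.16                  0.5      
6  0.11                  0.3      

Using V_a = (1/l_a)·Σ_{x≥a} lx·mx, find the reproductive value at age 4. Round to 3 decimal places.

lx·mx for x ≥ 4: 0.084, 0.08, 0.033 → sum = 0.197
V_4 = 0.197 / l_4 = 0.197 / 0.21 = 0.938095… → 0.938

0.938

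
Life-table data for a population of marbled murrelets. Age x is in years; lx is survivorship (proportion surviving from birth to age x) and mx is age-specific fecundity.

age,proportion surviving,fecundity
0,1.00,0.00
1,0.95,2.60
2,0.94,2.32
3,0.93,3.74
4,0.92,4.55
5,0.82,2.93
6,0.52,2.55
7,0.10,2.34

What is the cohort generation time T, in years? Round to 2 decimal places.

lx·mx: 0, 2.47, 2.1808, 3.4782, 4.186, 2.4026, 1.326, 0.234 → R0 = 16.2776
x·lx·mx: 0, 2.47, 4.3616, 10.4346, 16.744, 12.013, 7.956, 1.638 → Σ = 55.6172
T = 55.6172 / 16.2776 = 3.416794… → 3.42

3.42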